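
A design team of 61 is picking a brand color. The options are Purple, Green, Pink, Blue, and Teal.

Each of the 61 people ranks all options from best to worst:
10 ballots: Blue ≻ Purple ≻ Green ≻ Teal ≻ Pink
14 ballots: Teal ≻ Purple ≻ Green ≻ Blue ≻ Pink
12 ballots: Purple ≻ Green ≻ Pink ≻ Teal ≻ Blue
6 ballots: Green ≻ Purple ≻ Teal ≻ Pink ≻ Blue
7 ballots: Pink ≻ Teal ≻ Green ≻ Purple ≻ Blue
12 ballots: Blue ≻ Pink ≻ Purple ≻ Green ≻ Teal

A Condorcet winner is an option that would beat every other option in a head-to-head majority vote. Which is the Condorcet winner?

Purple

Purple vs Green: 48–13
Purple vs Pink: 42–19
Purple vs Blue: 39–22
Purple vs Teal: 40–21
Purple beats every other option.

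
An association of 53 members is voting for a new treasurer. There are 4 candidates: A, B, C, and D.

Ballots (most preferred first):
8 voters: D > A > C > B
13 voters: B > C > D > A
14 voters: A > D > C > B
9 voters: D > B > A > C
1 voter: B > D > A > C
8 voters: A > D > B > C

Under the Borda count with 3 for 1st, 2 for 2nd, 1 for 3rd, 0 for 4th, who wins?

D

A: 8×2 + 13×0 + 14×3 + 9×1 + 1×1 + 8×3 = 92
B: 8×0 + 13×3 + 14×0 + 9×2 + 1×3 + 8×1 = 68
C: 8×1 + 13×2 + 14×1 + 9×0 + 1×0 + 8×0 = 48
D: 8×3 + 13×1 + 14×2 + 9×3 + 1×2 + 8×2 = 110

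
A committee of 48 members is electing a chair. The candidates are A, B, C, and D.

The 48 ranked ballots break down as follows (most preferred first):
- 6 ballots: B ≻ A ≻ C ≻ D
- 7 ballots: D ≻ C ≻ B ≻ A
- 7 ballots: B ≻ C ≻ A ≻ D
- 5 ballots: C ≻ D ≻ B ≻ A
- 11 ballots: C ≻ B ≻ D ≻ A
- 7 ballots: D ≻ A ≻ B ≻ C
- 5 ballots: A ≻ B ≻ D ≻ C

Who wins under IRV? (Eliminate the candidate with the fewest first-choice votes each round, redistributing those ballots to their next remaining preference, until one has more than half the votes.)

Round 1: A 5, B 13, C 16, D 14. A eliminated.
Round 2: B 18, C 16, D 14. D eliminated.
Round 3: B 25, C 23. B has a majority (≥25).

B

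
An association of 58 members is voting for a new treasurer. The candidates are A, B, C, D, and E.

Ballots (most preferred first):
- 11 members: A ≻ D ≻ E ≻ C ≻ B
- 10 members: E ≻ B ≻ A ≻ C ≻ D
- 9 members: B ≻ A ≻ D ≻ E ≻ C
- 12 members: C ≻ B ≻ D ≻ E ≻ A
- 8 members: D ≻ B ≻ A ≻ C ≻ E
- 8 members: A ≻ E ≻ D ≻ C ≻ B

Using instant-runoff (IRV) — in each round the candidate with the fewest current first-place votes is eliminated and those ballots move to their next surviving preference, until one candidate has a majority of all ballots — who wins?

B

Round 1: A 19, B 9, C 12, D 8, E 10. D eliminated.
Round 2: A 19, B 17, C 12, E 10. E eliminated.
Round 3: A 19, B 27, C 12. C eliminated.
Round 4: A 19, B 39. B has a majority (≥30).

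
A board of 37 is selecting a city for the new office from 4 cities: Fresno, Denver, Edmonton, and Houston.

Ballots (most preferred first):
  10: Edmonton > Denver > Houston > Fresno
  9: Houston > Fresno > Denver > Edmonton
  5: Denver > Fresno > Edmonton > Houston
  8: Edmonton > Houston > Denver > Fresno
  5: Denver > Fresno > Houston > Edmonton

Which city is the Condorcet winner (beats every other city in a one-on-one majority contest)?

Denver vs Fresno: 28–9
Denver vs Edmonton: 19–18
Denver vs Houston: 20–17
Denver beats every other city.

Denver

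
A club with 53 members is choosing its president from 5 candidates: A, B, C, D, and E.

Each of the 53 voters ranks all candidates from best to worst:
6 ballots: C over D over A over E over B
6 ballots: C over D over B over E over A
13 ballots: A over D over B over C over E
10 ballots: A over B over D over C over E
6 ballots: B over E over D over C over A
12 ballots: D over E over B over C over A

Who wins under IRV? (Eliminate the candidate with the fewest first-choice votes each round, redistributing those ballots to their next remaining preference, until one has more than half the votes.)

Round 1: A 23, B 6, C 12, D 12, E 0. E eliminated.
Round 2: A 23, B 6, C 12, D 12. B eliminated.
Round 3: A 23, C 12, D 18. C eliminated.
Round 4: A 23, D 30. D has a majority (≥27).

D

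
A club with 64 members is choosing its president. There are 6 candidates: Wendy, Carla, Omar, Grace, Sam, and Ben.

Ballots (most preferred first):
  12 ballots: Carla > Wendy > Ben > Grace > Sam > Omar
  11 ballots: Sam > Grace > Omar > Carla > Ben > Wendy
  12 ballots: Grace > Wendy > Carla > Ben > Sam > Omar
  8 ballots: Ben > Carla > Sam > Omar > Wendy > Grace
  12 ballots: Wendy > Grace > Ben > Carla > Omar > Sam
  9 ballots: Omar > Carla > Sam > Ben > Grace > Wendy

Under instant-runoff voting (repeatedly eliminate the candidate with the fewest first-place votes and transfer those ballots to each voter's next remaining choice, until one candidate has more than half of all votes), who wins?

Grace

Round 1: Wendy 12, Carla 12, Omar 9, Grace 12, Sam 11, Ben 8. Ben eliminated.
Round 2: Wendy 12, Carla 20, Omar 9, Grace 12, Sam 11. Omar eliminated.
Round 3: Wendy 12, Carla 29, Grace 12, Sam 11. Sam eliminated.
Round 4: Wendy 12, Carla 29, Grace 23. Wendy eliminated.
Round 5: Carla 29, Grace 35. Grace has a majority (≥33).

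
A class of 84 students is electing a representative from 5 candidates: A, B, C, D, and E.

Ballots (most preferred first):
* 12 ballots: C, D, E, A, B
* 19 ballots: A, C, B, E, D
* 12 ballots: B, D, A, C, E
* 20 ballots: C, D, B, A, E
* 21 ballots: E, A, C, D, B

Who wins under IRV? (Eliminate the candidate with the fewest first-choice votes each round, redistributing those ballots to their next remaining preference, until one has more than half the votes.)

A

Round 1: A 19, B 12, C 32, D 0, E 21. D eliminated.
Round 2: A 19, B 12, C 32, E 21. B eliminated.
Round 3: A 31, C 32, E 21. E eliminated.
Round 4: A 52, C 32. A has a majority (≥43).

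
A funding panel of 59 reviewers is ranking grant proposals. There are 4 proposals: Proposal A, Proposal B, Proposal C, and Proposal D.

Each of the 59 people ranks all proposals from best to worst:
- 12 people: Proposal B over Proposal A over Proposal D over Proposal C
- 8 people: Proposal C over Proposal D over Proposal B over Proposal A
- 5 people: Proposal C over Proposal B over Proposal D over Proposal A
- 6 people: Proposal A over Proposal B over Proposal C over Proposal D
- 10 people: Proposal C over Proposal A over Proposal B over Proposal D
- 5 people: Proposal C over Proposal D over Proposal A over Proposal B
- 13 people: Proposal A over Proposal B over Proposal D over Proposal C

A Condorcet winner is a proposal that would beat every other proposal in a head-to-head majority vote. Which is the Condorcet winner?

Proposal A

Proposal A vs Proposal B: 34–25
Proposal A vs Proposal C: 31–28
Proposal A vs Proposal D: 41–18
Proposal A beats every other proposal.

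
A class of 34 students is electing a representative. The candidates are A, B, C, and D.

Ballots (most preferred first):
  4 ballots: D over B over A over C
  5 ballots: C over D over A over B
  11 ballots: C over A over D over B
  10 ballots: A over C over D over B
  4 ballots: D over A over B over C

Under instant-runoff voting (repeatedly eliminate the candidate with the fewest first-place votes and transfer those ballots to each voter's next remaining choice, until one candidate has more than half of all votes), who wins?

Round 1: A 10, B 0, C 16, D 8. B eliminated.
Round 2: A 10, C 16, D 8. D eliminated.
Round 3: A 18, C 16. A has a majority (≥18).

A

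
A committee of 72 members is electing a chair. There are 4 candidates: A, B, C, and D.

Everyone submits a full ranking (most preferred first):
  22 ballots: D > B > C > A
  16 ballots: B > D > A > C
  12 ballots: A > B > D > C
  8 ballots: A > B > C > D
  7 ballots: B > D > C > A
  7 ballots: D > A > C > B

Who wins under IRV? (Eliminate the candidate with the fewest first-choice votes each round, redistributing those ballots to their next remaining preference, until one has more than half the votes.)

Round 1: A 20, B 23, C 0, D 29. C eliminated.
Round 2: A 20, B 23, D 29. A eliminated.
Round 3: B 43, D 29. B has a majority (≥37).

B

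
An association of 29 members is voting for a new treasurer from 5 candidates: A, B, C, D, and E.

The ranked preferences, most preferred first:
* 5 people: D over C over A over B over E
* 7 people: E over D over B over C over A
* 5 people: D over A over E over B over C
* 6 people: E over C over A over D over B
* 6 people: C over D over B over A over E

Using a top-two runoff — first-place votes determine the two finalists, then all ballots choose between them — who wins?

Round 1 first-place votes: A 0, B 0, C 6, D 10, E 13. E and D advance.
Runoff: E is ranked above D on 13 ballots, D above E on 16.

D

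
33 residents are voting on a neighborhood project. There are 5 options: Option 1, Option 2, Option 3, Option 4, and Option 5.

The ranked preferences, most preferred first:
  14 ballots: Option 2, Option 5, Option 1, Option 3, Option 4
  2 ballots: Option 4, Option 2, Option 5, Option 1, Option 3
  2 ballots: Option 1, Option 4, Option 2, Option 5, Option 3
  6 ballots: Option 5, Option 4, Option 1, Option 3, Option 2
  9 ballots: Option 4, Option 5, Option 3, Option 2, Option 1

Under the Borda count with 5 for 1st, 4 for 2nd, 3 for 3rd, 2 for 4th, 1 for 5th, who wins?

Option 5

Option 1: 14×3 + 2×2 + 2×5 + 6×3 + 9×1 = 83
Option 2: 14×5 + 2×4 + 2×3 + 6×1 + 9×2 = 108
Option 3: 14×2 + 2×1 + 2×1 + 6×2 + 9×3 = 71
Option 4: 14×1 + 2×5 + 2×4 + 6×4 + 9×5 = 101
Option 5: 14×4 + 2×3 + 2×2 + 6×5 + 9×4 = 132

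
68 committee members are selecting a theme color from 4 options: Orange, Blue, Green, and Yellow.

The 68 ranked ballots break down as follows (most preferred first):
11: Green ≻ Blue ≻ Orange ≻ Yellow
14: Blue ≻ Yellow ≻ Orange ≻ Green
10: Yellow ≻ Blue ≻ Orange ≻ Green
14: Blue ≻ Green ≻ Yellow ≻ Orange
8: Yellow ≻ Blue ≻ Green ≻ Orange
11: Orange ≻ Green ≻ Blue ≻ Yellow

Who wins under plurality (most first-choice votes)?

Blue

First-place votes: Orange 11, Blue 28, Green 11, Yellow 18.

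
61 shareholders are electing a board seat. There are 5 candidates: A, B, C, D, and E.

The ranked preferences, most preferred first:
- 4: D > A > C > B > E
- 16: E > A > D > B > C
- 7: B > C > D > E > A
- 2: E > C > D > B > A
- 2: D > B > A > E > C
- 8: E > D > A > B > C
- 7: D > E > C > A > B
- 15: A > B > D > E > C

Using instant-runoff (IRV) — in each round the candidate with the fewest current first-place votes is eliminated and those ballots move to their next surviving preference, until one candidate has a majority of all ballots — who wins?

Round 1: A 15, B 7, C 0, D 13, E 26. C eliminated.
Round 2: A 15, B 7, D 13, E 26. B eliminated.
Round 3: A 15, D 20, E 26. A eliminated.
Round 4: D 35, E 26. D has a majority (≥31).

D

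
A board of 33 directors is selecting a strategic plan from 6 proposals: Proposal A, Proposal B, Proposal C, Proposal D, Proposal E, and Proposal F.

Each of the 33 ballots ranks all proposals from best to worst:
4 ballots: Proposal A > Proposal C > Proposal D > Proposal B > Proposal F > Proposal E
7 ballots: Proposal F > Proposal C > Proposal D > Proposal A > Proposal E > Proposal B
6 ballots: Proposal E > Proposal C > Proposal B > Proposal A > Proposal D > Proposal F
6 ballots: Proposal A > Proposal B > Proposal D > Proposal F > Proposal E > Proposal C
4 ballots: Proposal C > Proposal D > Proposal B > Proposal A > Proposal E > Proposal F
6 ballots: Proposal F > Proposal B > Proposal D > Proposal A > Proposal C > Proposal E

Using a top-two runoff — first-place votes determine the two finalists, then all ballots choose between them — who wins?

Proposal A

Round 1 first-place votes: Proposal A 10, Proposal B 0, Proposal C 4, Proposal D 0, Proposal E 6, Proposal F 13. Proposal F and Proposal A advance.
Runoff: Proposal F is ranked above Proposal A on 13 ballots, Proposal A above Proposal F on 20.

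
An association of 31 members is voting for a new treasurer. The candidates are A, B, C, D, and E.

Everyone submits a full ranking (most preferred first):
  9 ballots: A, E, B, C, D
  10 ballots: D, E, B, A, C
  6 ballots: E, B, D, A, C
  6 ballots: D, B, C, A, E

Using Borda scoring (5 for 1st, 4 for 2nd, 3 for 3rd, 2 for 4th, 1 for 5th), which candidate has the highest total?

A: 9×5 + 10×2 + 6×2 + 6×2 = 89
B: 9×3 + 10×3 + 6×4 + 6×4 = 105
C: 9×2 + 10×1 + 6×1 + 6×3 = 52
D: 9×1 + 10×5 + 6×3 + 6×5 = 107
E: 9×4 + 10×4 + 6×5 + 6×1 = 112

E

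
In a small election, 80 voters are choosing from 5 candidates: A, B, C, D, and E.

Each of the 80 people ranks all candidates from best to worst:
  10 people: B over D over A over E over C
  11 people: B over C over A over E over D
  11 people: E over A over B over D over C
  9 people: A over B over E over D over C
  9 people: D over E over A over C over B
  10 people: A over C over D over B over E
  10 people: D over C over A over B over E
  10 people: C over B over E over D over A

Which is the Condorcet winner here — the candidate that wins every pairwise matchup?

A

A vs B: 49–31
A vs C: 49–31
A vs D: 41–39
A vs E: 50–30
A beats every other candidate.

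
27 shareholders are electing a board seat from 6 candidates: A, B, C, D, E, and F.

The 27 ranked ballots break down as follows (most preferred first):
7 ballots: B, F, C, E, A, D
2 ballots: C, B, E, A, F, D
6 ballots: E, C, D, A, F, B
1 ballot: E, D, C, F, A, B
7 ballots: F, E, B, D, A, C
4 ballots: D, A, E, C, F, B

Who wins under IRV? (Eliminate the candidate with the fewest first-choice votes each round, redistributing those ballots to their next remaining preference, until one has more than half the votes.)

Round 1: A 0, B 7, C 2, D 4, E 7, F 7. A eliminated.
Round 2: B 7, C 2, D 4, E 7, F 7. C eliminated.
Round 3: B 9, D 4, E 7, F 7. D eliminated.
Round 4: B 9, E 11, F 7. F eliminated.
Round 5: B 9, E 18. E has a majority (≥14).

E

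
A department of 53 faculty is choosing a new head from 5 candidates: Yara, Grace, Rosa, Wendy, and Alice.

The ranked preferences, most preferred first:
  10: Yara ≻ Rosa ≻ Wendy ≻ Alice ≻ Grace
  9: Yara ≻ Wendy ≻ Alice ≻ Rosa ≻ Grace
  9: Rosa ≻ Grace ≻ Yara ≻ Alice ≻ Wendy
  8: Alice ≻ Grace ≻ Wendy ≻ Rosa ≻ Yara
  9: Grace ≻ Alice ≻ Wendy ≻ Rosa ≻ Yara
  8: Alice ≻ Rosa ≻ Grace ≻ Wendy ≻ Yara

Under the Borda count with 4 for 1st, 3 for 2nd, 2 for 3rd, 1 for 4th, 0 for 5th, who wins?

Yara: 10×4 + 9×4 + 9×2 + 8×0 + 9×0 + 8×0 = 94
Grace: 10×0 + 9×0 + 9×3 + 8×3 + 9×4 + 8×2 = 103
Rosa: 10×3 + 9×1 + 9×4 + 8×1 + 9×1 + 8×3 = 116
Wendy: 10×2 + 9×3 + 9×0 + 8×2 + 9×2 + 8×1 = 89
Alice: 10×1 + 9×2 + 9×1 + 8×4 + 9×3 + 8×4 = 128

Alice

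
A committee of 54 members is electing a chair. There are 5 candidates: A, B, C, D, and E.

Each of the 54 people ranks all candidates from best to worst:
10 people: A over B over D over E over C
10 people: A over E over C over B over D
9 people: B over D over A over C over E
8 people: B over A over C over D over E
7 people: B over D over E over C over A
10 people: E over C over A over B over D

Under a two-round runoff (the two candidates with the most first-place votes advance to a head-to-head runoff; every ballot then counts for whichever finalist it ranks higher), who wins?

Round 1 first-place votes: A 20, B 24, C 0, D 0, E 10. B and A advance.
Runoff: B is ranked above A on 24 ballots, A above B on 30.

A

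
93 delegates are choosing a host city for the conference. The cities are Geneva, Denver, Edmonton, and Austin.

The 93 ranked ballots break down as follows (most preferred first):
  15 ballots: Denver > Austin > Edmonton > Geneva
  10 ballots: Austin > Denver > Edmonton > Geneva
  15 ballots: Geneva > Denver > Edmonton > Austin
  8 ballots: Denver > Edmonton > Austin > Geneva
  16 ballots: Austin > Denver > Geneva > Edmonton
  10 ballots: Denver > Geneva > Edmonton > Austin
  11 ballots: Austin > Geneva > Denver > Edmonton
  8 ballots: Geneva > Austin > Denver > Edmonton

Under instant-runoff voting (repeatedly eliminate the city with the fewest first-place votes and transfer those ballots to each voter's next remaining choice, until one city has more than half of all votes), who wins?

Round 1: Geneva 23, Denver 33, Edmonton 0, Austin 37. Edmonton eliminated.
Round 2: Geneva 23, Denver 33, Austin 37. Geneva eliminated.
Round 3: Denver 48, Austin 45. Denver has a majority (≥47).

Denver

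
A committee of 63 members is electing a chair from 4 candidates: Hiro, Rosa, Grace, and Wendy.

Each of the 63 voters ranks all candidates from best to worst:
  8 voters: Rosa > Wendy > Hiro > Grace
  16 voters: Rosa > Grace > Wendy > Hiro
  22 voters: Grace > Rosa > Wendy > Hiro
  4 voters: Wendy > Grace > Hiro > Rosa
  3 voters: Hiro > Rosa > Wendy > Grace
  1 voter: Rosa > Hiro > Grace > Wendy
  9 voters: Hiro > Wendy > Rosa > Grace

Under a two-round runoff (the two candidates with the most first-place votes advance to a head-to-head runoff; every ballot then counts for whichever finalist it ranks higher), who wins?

Rosa

Round 1 first-place votes: Hiro 12, Rosa 25, Grace 22, Wendy 4. Rosa and Grace advance.
Runoff: Rosa is ranked above Grace on 37 ballots, Grace above Rosa on 26.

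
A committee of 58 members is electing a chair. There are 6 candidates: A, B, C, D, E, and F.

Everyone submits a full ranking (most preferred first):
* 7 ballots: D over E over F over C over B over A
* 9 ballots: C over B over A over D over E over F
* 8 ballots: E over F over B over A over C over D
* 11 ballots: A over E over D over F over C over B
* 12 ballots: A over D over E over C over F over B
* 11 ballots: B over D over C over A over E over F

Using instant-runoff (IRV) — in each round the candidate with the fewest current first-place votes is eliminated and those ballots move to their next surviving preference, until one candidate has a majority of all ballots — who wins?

Round 1: A 23, B 11, C 9, D 7, E 8, F 0. F eliminated.
Round 2: A 23, B 11, C 9, D 7, E 8. D eliminated.
Round 3: A 23, B 11, C 9, E 15. C eliminated.
Round 4: A 23, B 20, E 15. E eliminated.
Round 5: A 23, B 35. B has a majority (≥30).

B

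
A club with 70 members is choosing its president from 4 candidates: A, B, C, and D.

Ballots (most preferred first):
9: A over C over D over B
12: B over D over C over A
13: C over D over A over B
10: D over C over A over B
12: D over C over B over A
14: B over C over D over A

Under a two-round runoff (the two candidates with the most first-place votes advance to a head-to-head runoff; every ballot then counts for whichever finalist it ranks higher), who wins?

Round 1 first-place votes: A 9, B 26, C 13, D 22. B and D advance.
Runoff: B is ranked above D on 26 ballots, D above B on 44.

D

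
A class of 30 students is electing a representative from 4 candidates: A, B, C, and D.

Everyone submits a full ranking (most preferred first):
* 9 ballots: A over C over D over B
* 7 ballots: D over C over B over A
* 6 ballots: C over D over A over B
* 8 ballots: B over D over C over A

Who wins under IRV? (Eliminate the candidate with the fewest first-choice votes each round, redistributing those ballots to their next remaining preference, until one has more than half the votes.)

D

Round 1: A 9, B 8, C 6, D 7. C eliminated.
Round 2: A 9, B 8, D 13. B eliminated.
Round 3: A 9, D 21. D has a majority (≥16).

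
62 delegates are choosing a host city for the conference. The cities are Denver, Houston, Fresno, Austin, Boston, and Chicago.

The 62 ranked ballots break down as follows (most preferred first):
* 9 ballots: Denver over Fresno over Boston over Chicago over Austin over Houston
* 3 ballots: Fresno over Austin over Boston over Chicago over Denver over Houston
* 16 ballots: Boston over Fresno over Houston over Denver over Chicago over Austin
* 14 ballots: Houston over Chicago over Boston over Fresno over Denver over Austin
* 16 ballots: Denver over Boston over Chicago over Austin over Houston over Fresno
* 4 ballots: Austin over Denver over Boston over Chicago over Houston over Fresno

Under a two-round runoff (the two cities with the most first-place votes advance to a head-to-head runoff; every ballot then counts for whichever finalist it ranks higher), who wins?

Boston

Round 1 first-place votes: Denver 25, Houston 14, Fresno 3, Austin 4, Boston 16, Chicago 0. Denver and Boston advance.
Runoff: Denver is ranked above Boston on 29 ballots, Boston above Denver on 33.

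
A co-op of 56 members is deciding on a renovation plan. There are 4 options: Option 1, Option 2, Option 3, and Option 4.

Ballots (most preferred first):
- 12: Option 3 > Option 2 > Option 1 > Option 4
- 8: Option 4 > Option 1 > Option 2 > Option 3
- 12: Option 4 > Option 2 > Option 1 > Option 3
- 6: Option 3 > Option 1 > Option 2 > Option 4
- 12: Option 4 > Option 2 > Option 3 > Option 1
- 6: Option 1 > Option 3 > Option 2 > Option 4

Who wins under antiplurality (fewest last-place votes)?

Last-place votes: Option 1 12, Option 2 0, Option 3 20, Option 4 24.

Option 2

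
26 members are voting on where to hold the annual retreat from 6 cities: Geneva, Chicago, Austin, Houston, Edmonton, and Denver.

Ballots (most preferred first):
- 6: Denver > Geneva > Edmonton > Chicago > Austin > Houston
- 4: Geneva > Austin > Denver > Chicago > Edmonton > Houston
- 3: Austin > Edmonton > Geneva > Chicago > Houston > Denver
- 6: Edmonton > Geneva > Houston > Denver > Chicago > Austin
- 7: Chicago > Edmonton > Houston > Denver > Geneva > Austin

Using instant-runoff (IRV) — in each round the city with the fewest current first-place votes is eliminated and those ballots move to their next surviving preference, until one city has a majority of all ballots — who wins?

Round 1: Geneva 4, Chicago 7, Austin 3, Houston 0, Edmonton 6, Denver 6. Houston eliminated.
Round 2: Geneva 4, Chicago 7, Austin 3, Edmonton 6, Denver 6. Austin eliminated.
Round 3: Geneva 4, Chicago 7, Edmonton 9, Denver 6. Geneva eliminated.
Round 4: Chicago 7, Edmonton 9, Denver 10. Chicago eliminated.
Round 5: Edmonton 16, Denver 10. Edmonton has a majority (≥14).

Edmonton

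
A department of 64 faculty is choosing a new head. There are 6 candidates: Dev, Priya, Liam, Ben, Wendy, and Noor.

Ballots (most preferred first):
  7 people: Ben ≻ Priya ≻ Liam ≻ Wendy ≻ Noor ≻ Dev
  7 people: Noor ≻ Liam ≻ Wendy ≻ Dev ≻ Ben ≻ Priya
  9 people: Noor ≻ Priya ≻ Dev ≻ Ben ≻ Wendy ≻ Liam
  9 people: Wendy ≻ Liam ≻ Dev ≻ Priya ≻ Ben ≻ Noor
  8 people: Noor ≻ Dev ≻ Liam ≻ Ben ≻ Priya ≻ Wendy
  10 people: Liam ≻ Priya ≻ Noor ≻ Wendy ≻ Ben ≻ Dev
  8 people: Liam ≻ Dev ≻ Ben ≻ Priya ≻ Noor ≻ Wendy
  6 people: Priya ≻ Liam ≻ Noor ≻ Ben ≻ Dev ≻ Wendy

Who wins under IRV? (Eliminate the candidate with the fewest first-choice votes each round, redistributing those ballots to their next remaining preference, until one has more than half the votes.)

Liam

Round 1: Dev 0, Priya 6, Liam 18, Ben 7, Wendy 9, Noor 24. Dev eliminated.
Round 2: Priya 6, Liam 18, Ben 7, Wendy 9, Noor 24. Priya eliminated.
Round 3: Liam 24, Ben 7, Wendy 9, Noor 24. Ben eliminated.
Round 4: Liam 31, Wendy 9, Noor 24. Wendy eliminated.
Round 5: Liam 40, Noor 24. Liam has a majority (≥33).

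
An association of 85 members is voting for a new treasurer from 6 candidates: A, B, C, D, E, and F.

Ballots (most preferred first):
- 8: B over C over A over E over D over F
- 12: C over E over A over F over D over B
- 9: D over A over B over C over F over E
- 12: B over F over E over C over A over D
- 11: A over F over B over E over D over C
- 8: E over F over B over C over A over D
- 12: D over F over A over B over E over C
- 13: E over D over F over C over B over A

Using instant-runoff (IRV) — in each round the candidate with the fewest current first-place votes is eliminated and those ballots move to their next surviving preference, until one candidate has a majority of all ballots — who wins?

B

Round 1: A 11, B 20, C 12, D 21, E 21, F 0. F eliminated.
Round 2: A 11, B 20, C 12, D 21, E 21. A eliminated.
Round 3: B 31, C 12, D 21, E 21. C eliminated.
Round 4: B 31, D 21, E 33. D eliminated.
Round 5: B 52, E 33. B has a majority (≥43).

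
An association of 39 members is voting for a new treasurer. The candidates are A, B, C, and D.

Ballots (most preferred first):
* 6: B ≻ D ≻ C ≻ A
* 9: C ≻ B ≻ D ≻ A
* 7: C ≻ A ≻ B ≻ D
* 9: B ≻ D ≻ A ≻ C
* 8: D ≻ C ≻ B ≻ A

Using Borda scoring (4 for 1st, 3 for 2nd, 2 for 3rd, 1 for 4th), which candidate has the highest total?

A: 6×1 + 9×1 + 7×3 + 9×2 + 8×1 = 62
B: 6×4 + 9×3 + 7×2 + 9×4 + 8×2 = 117
C: 6×2 + 9×4 + 7×4 + 9×1 + 8×3 = 109
D: 6×3 + 9×2 + 7×1 + 9×3 + 8×4 = 102

B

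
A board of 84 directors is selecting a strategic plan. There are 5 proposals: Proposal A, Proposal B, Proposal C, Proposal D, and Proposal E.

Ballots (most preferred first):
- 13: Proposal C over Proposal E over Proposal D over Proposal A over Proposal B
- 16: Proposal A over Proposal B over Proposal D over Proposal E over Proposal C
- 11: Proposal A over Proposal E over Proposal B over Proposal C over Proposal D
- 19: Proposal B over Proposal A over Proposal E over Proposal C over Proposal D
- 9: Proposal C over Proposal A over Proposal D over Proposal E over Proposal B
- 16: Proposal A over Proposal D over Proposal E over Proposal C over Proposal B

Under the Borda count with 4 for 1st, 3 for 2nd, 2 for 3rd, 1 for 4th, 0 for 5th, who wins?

Proposal A

Proposal A: 13×1 + 16×4 + 11×4 + 19×3 + 9×3 + 16×4 = 269
Proposal B: 13×0 + 16×3 + 11×2 + 19×4 + 9×0 + 16×0 = 146
Proposal C: 13×4 + 16×0 + 11×1 + 19×1 + 9×4 + 16×1 = 134
Proposal D: 13×2 + 16×2 + 11×0 + 19×0 + 9×2 + 16×3 = 124
Proposal E: 13×3 + 16×1 + 11×3 + 19×2 + 9×1 + 16×2 = 167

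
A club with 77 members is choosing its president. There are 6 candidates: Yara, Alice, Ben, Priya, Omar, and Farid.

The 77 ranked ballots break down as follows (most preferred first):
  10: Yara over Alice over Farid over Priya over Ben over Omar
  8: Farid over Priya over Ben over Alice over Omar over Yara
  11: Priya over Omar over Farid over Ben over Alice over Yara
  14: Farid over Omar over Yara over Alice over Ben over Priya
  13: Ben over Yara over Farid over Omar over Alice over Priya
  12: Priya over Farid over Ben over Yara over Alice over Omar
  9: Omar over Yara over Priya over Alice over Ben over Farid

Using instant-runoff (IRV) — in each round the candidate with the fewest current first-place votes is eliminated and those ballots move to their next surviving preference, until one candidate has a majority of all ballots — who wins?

Round 1: Yara 10, Alice 0, Ben 13, Priya 23, Omar 9, Farid 22. Alice eliminated.
Round 2: Yara 10, Ben 13, Priya 23, Omar 9, Farid 22. Omar eliminated.
Round 3: Yara 19, Ben 13, Priya 23, Farid 22. Ben eliminated.
Round 4: Yara 32, Priya 23, Farid 22. Farid eliminated.
Round 5: Yara 46, Priya 31. Yara has a majority (≥39).

Yara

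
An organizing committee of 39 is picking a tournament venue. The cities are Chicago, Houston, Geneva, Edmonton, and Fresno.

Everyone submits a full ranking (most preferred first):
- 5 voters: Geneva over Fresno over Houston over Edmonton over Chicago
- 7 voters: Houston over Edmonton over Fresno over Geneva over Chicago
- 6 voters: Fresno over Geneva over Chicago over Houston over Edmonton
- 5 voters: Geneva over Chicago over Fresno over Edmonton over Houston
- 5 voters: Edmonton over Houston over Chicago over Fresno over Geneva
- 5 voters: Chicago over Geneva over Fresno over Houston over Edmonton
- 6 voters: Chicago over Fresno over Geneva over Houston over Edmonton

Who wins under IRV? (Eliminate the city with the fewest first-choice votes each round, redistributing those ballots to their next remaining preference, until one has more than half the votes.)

Geneva

Round 1: Chicago 11, Houston 7, Geneva 10, Edmonton 5, Fresno 6. Edmonton eliminated.
Round 2: Chicago 11, Houston 12, Geneva 10, Fresno 6. Fresno eliminated.
Round 3: Chicago 11, Houston 12, Geneva 16. Chicago eliminated.
Round 4: Houston 12, Geneva 27. Geneva has a majority (≥20).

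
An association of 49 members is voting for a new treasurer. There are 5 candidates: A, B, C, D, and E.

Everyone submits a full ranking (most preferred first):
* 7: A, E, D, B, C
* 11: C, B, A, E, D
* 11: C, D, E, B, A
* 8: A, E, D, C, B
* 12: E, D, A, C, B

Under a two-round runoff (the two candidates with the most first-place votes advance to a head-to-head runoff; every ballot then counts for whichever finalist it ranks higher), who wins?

A

Round 1 first-place votes: A 15, B 0, C 22, D 0, E 12. C and A advance.
Runoff: C is ranked above A on 22 ballots, A above C on 27.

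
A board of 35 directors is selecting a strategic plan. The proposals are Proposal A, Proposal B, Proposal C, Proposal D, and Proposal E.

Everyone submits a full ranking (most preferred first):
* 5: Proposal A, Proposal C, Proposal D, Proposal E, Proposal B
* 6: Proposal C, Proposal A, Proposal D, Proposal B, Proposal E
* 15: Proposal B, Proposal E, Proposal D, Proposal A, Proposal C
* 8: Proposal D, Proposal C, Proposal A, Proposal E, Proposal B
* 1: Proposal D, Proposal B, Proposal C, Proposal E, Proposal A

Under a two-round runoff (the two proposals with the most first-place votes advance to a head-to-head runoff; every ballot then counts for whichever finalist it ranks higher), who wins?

Round 1 first-place votes: Proposal A 5, Proposal B 15, Proposal C 6, Proposal D 9, Proposal E 0. Proposal B and Proposal D advance.
Runoff: Proposal B is ranked above Proposal D on 15 ballots, Proposal D above Proposal B on 20.

Proposal D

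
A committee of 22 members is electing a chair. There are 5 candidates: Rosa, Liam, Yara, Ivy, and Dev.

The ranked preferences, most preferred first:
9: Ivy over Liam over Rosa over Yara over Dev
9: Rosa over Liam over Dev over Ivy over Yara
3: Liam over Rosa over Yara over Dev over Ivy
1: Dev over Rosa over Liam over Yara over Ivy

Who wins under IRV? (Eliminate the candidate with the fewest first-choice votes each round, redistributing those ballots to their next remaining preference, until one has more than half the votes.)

Round 1: Rosa 9, Liam 3, Yara 0, Ivy 9, Dev 1. Yara eliminated.
Round 2: Rosa 9, Liam 3, Ivy 9, Dev 1. Dev eliminated.
Round 3: Rosa 10, Liam 3, Ivy 9. Liam eliminated.
Round 4: Rosa 13, Ivy 9. Rosa has a majority (≥12).

Rosa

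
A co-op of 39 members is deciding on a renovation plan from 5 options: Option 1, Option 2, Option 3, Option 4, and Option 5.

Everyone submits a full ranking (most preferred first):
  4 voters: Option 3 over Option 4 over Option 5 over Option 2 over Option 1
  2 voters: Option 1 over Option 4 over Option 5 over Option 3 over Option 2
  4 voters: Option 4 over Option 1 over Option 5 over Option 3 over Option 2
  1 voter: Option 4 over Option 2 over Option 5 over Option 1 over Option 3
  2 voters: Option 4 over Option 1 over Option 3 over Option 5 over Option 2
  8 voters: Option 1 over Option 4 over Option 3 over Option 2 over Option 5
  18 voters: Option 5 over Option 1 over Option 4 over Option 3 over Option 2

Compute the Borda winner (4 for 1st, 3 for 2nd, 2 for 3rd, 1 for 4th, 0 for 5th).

Option 1

Option 1: 4×0 + 2×4 + 4×3 + 1×1 + 2×3 + 8×4 + 18×3 = 113
Option 2: 4×1 + 2×0 + 4×0 + 1×3 + 2×0 + 8×1 + 18×0 = 15
Option 3: 4×4 + 2×1 + 4×1 + 1×0 + 2×2 + 8×2 + 18×1 = 60
Option 4: 4×3 + 2×3 + 4×4 + 1×4 + 2×4 + 8×3 + 18×2 = 106
Option 5: 4×2 + 2×2 + 4×2 + 1×2 + 2×1 + 8×0 + 18×4 = 96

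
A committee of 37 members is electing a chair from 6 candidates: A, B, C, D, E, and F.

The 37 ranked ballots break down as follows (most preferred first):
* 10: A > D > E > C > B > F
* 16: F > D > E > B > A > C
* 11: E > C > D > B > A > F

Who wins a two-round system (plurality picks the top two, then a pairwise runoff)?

Round 1 first-place votes: A 10, B 0, C 0, D 0, E 11, F 16. F and E advance.
Runoff: F is ranked above E on 16 ballots, E above F on 21.

E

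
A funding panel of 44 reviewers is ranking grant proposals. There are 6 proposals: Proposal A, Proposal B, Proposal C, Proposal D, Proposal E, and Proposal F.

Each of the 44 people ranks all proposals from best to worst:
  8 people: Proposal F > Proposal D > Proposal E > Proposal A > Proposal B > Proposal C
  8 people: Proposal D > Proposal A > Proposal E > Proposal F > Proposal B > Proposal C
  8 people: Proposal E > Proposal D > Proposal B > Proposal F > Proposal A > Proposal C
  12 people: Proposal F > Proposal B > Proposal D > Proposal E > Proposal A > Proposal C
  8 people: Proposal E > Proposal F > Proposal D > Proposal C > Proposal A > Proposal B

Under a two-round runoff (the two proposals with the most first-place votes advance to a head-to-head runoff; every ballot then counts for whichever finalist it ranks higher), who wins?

Round 1 first-place votes: Proposal A 0, Proposal B 0, Proposal C 0, Proposal D 8, Proposal E 16, Proposal F 20. Proposal F and Proposal E advance.
Runoff: Proposal F is ranked above Proposal E on 20 ballots, Proposal E above Proposal F on 24.

Proposal E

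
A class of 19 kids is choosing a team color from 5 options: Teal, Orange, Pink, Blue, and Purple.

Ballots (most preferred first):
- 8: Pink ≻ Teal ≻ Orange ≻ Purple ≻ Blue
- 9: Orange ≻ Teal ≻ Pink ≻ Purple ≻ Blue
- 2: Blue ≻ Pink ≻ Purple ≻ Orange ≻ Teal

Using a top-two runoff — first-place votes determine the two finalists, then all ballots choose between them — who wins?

Round 1 first-place votes: Teal 0, Orange 9, Pink 8, Blue 2, Purple 0. Orange and Pink advance.
Runoff: Orange is ranked above Pink on 9 ballots, Pink above Orange on 10.

Pink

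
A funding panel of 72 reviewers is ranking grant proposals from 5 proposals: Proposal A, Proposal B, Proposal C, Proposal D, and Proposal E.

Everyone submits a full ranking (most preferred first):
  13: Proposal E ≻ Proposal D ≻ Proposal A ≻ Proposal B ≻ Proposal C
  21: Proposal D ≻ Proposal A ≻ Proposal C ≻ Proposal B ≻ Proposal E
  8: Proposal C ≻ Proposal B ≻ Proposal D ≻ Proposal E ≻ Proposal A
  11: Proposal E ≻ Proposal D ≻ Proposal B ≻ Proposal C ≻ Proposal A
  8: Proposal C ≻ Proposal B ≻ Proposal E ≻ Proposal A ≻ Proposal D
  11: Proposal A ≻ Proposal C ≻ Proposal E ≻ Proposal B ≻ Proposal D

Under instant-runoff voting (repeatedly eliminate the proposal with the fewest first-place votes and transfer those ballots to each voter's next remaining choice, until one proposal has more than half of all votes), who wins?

Round 1: Proposal A 11, Proposal B 0, Proposal C 16, Proposal D 21, Proposal E 24. Proposal B eliminated.
Round 2: Proposal A 11, Proposal C 16, Proposal D 21, Proposal E 24. Proposal A eliminated.
Round 3: Proposal C 27, Proposal D 21, Proposal E 24. Proposal D eliminated.
Round 4: Proposal C 48, Proposal E 24. Proposal C has a majority (≥37).

Proposal C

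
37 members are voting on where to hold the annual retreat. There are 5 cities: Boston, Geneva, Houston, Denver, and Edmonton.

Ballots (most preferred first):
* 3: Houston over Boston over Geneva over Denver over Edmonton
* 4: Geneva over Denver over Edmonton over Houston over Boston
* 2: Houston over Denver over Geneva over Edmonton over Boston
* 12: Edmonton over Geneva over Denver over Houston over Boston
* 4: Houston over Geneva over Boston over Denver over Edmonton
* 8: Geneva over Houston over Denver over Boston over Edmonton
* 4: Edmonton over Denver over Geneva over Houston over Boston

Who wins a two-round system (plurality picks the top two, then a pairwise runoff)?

Geneva

Round 1 first-place votes: Boston 0, Geneva 12, Houston 9, Denver 0, Edmonton 16. Edmonton and Geneva advance.
Runoff: Edmonton is ranked above Geneva on 16 ballots, Geneva above Edmonton on 21.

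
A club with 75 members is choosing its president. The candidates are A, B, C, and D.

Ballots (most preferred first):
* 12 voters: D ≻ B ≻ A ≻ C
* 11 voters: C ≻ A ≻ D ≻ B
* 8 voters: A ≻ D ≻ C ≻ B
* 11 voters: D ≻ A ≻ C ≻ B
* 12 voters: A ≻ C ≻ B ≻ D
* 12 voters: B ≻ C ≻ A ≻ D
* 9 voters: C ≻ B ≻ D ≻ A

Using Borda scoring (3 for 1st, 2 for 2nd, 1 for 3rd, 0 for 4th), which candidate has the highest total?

A

A: 12×1 + 11×2 + 8×3 + 11×2 + 12×3 + 12×1 + 9×0 = 128
B: 12×2 + 11×0 + 8×0 + 11×0 + 12×1 + 12×3 + 9×2 = 90
C: 12×0 + 11×3 + 8×1 + 11×1 + 12×2 + 12×2 + 9×3 = 127
D: 12×3 + 11×1 + 8×2 + 11×3 + 12×0 + 12×0 + 9×1 = 105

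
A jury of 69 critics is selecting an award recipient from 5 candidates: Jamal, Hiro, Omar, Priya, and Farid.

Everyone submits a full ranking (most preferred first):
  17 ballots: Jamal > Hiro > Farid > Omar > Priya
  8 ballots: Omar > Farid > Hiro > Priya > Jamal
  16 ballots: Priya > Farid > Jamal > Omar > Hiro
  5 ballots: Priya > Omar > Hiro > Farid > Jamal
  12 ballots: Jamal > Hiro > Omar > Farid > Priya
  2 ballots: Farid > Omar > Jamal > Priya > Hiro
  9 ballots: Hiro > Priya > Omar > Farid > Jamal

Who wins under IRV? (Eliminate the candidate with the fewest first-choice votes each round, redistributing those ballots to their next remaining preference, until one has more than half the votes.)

Round 1: Jamal 29, Hiro 9, Omar 8, Priya 21, Farid 2. Farid eliminated.
Round 2: Jamal 29, Hiro 9, Omar 10, Priya 21. Hiro eliminated.
Round 3: Jamal 29, Omar 10, Priya 30. Omar eliminated.
Round 4: Jamal 31, Priya 38. Priya has a majority (≥35).

Priya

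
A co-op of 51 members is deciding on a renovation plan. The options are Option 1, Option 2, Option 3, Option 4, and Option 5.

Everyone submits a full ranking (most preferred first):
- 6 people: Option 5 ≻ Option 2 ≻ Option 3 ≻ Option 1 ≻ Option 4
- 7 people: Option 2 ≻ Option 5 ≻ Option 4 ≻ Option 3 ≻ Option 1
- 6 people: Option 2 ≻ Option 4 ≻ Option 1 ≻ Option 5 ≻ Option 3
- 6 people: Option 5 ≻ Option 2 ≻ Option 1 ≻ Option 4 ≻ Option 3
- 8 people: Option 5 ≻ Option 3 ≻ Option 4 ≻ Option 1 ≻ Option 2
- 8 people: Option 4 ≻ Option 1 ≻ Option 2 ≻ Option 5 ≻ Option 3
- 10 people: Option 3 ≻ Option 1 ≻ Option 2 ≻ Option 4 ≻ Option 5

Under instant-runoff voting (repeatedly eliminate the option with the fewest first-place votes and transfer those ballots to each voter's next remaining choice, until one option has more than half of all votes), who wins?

Round 1: Option 1 0, Option 2 13, Option 3 10, Option 4 8, Option 5 20. Option 1 eliminated.
Round 2: Option 2 13, Option 3 10, Option 4 8, Option 5 20. Option 4 eliminated.
Round 3: Option 2 21, Option 3 10, Option 5 20. Option 3 eliminated.
Round 4: Option 2 31, Option 5 20. Option 2 has a majority (≥26).

Option 2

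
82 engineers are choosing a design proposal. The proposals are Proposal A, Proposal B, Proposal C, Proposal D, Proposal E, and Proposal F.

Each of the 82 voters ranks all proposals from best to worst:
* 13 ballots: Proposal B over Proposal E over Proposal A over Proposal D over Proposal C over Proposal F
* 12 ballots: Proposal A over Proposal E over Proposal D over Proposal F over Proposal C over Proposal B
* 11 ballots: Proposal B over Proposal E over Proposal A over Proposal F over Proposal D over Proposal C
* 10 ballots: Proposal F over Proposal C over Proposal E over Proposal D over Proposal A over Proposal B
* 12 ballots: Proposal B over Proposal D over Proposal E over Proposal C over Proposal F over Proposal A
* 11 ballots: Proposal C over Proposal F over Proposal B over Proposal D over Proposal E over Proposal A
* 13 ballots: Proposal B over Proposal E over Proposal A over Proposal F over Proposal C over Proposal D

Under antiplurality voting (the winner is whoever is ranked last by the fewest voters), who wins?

Last-place votes: Proposal A 23, Proposal B 22, Proposal C 11, Proposal D 13, Proposal E 0, Proposal F 13.

Proposal E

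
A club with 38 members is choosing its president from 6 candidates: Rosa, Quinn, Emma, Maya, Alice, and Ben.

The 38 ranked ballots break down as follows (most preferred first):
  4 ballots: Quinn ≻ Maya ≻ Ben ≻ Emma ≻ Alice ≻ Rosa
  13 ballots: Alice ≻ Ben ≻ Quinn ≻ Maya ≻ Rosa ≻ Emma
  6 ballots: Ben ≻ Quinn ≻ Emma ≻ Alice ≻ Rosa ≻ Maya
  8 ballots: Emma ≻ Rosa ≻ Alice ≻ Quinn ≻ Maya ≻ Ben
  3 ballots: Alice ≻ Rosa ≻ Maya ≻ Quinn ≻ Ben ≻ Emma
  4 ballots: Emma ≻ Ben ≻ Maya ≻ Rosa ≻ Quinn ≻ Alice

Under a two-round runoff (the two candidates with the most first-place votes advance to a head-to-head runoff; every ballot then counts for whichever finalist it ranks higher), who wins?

Round 1 first-place votes: Rosa 0, Quinn 4, Emma 12, Maya 0, Alice 16, Ben 6. Alice and Emma advance.
Runoff: Alice is ranked above Emma on 16 ballots, Emma above Alice on 22.

Emma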